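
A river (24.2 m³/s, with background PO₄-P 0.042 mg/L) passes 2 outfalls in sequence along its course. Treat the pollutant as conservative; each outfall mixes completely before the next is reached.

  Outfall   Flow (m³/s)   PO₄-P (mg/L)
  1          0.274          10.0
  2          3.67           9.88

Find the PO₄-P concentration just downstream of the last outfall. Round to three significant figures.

1.42 mg/L

Below outfall 1: Q → 24.47 m³/s, C = (24.20·0.04200 + 0.2740·10.00)/24.47 = 0.1535 mg/L.
Below outfall 2: Q → 28.14 m³/s, C = (24.47·0.1535 + 3.670·9.880)/28.14 = 1.422 mg/L.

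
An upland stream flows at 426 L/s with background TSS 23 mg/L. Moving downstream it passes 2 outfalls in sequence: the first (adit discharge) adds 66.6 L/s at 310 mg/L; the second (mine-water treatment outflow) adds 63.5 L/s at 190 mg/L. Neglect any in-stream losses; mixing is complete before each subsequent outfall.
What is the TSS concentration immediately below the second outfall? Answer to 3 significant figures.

76.4 mg/L

Below outfall 1: Q → 492.6 L/s, C = (426.0·23.00 + 66.60·310.0)/492.6 = 61.80 mg/L.
Below outfall 2: Q → 556.1 L/s, C = (492.6·61.80 + 63.50·190.0)/556.1 = 76.44 mg/L.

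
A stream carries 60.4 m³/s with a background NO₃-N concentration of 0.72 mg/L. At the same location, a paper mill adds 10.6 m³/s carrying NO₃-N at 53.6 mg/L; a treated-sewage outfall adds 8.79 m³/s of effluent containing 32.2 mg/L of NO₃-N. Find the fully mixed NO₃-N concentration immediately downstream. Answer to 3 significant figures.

After mixing, C = (60.40·0.7200 + 10.60·53.60 + 8.790·32.20) / 79.79 = 894.7/79.79 = 11.21 mg/L.

11.2 mg/L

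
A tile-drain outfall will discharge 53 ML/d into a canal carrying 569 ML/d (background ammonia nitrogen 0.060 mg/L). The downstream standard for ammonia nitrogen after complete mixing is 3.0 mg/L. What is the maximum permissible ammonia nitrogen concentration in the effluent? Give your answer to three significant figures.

34.6 mg/L

At the limit, (Qr·Cr + Qe·Cₑ)/(Qr + Qe) = 3.0:
Cₑ = (622.0·3.0 − 569.0·0.06000) / 53.00 = 34.56 mg/L.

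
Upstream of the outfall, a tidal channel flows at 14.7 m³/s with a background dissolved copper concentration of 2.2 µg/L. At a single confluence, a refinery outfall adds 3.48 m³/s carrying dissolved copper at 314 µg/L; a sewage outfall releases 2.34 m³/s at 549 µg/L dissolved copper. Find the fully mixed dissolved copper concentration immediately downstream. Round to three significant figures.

117 µg/L

Conservation of mass: C = (14.70·2.200 + 3.480·314.0 + 2.340·549.0) / 20.52 = 2410/20.52 = 117.4 µg/L.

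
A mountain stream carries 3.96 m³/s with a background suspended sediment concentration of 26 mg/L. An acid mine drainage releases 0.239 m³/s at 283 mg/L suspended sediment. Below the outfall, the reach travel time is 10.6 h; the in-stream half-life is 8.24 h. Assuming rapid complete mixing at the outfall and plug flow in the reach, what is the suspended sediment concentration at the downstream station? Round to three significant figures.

Mixed concentration C = ΣQC/ΣQ = (3.960·26.00 + 0.2390·283.0) / 4.199 = 170.6/4.199 = 40.63 mg/L.
Half-life 8.24 h → k = ln 2 / 8.24 = 0.08412 h⁻¹ = 2.019 d⁻¹.
Applying C = C₀e^(−kt): 40.63 × 0.4100 = 16.66 mg/L.

16.7 mg/L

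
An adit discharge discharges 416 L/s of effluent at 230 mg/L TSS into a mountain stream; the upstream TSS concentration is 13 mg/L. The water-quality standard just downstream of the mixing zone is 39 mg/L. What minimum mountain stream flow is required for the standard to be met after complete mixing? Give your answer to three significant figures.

Set C_mix = 39: (Q·13.00 + 416.0·230.0) / (Q + 416.0) = 39
→ Q = 416.0·(230.0 − 39)/(39 − 13.00) = 3056 L/s.

3060 L/s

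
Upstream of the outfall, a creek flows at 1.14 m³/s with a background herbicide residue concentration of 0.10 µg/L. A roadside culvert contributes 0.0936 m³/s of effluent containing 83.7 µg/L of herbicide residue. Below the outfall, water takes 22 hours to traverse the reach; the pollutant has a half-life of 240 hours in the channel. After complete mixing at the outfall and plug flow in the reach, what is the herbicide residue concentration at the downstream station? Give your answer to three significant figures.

6.05 µg/L

Conservation of mass: C = (1.140·0.1000 + 0.09360·83.70) / 1.234 = 7.948/1.234 = 6.443 µg/L.
Half-life 240 h → k = ln 2 / 240 = 0.002888 h⁻¹ = 0.06931 d⁻¹.
Decay over the reach: 6.443·exp(−kt) = 6.443·0.9384 = 6.047 µg/L.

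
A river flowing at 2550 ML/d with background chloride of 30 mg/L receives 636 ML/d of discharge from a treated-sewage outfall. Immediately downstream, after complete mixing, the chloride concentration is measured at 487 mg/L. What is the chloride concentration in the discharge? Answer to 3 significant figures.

Mass balance: 2550·30.00 + 636.0·Cₑ = 3186·487.0
→ Cₑ = (3186·487.0 − 2550·30.00) / 636.0 = 2319 mg/L.

2320 mg/L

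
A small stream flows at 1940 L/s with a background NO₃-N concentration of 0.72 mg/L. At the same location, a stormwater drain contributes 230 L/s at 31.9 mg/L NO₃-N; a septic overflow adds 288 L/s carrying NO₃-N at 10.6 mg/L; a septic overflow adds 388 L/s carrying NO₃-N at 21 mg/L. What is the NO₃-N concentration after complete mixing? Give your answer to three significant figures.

Mixed concentration C = ΣQC/ΣQ = (1940·0.7200 + 230.0·31.90 + 288.0·10.60 + 388.0·21.00) / 2846 = 19930/2846 = 7.004 mg/L.

7.00 mg/L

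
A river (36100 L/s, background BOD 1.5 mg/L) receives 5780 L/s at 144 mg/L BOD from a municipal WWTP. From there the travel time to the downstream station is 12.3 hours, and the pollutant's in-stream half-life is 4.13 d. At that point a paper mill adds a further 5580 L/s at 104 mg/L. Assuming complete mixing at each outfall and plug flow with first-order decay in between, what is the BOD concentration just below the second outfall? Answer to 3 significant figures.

29.4 mg/L

Mixed concentration C = ΣQC/ΣQ = (36100·1.500 + 5780·144.0) / 41880 = 886500/41880 = 21.17 mg/L; combined flow 41880 L/s.
Half-life 4.13 d → k = ln 2 / 4.13 = 0.1678 d⁻¹.
After decay, C = 21.17 × e^(−kt) = 21.17 × 0.9176 = 19.42 mg/L.
At the second outfall, C = (41880·19.42 + 5580·104.0) / (41880 + 5580) = 29.37 mg/L.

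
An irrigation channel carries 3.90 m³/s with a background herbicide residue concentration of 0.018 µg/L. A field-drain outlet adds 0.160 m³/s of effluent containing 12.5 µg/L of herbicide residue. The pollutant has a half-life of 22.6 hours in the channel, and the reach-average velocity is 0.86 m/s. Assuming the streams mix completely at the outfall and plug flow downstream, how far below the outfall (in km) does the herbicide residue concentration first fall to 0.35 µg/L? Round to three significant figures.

38.0 km

Mixed concentration C = ΣQC/ΣQ = (3.900·0.01800 + 0.1600·12.50) / 4.060 = 2.070/4.060 = 0.5099 µg/L.
Half-life 22.6 h → k = ln 2 / 22.6 = 0.03067 h⁻¹ = 0.7361 d⁻¹.
Set 0.5099·exp(−k·t) = 0.35 → t = ln(0.5099/0.35)/k = 44170 s = 12.27 h.
Distance = v·t = 0.86·44170 = 37980 m = 37.98 km.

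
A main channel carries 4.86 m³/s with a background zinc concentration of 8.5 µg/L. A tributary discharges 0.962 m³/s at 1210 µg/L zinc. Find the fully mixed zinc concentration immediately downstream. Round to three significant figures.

207 µg/L

Conservation of mass: C = (4.860·8.500 + 0.9620·1210) / 5.822 = 1205/5.822 = 207.0 µg/L.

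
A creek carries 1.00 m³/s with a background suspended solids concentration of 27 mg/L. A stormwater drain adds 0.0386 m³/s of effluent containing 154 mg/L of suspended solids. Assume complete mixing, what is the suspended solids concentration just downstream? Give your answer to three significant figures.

31.7 mg/L

Conservation of mass: C = (1.000·27.00 + 0.03860·154.0) / 1.039 = 32.94/1.039 = 31.72 mg/L.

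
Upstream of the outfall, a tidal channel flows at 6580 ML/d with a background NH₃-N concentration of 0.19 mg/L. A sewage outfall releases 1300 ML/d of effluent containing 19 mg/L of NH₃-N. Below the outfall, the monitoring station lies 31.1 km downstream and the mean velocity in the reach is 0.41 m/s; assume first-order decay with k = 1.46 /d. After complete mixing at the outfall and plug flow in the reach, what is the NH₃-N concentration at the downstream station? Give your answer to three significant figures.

After mixing, C = (6580·0.1900 + 1300·19.00) / 7880 = 25950/7880 = 3.293 mg/L.
Travel time t = 31.1·1000 / 0.41 = 75850 s = 21.07 h.
Decay over the reach: 3.293·exp(−kt) = 3.293·0.2775 = 0.9140 mg/L.

0.914 mg/L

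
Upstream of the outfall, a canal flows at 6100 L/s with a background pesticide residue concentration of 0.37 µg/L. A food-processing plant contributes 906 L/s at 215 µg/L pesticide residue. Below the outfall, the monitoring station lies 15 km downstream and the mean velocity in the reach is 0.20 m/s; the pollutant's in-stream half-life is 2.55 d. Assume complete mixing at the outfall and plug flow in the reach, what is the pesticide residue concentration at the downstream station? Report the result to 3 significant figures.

22.2 µg/L

Mixed concentration C = ΣQC/ΣQ = (6100·0.3700 + 906.0·215.0) / 7006 = 197000/7006 = 28.13 µg/L.
Travel time t = 15·1000 / 0.20 = 75000 s = 20.83 h.
Half-life 2.55 d → k = ln 2 / 2.55 = 0.2718 d⁻¹.
First-order decay: C = 28.13·exp(−k·t) = 28.13·0.7898 = 22.21 µg/L.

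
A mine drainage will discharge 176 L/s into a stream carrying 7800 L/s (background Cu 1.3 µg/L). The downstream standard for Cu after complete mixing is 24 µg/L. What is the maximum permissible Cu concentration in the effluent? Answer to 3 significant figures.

At the limit, (Qr·Cr + Qe·Cₑ)/(Qr + Qe) = 24:
Cₑ = (7976·24 − 7800·1.300) / 176.0 = 1030 µg/L.

1030 µg/L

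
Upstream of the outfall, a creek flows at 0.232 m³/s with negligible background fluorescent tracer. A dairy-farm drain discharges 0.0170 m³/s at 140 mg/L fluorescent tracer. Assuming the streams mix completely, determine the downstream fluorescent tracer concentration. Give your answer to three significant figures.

Mixed concentration C = ΣQC/ΣQ = (0.2320·0 + 0.01700·140.0) / 0.2490 = 2.380/0.2490 = 9.558 mg/L.

9.56 mg/L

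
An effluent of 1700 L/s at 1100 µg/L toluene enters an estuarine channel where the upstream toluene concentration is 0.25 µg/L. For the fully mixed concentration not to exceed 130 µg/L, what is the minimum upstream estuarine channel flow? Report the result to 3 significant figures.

12700 L/s

Set C_mix = 130: (Q·0.2500 + 1700·1100) / (Q + 1700) = 130
→ Q = 1700·(1100 − 130)/(130 − 0.2500) = 12710 L/s.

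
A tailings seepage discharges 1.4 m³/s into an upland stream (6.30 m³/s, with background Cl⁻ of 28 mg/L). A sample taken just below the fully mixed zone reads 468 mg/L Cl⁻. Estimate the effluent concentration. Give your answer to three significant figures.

Mass balance: 6.300·28.00 + 1.400·Cₑ = 7.700·468.0
→ Cₑ = (7.700·468.0 − 6.300·28.00) / 1.400 = 2448 mg/L.

2450 mg/L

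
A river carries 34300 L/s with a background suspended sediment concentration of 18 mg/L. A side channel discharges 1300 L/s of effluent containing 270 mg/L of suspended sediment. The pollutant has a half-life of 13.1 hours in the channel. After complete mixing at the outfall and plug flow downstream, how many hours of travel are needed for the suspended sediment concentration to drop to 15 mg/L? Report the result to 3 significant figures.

11.2 h

After mixing, C = (34300·18.00 + 1300·270.0) / 35600 = 968400/35600 = 27.20 mg/L.
Half-life 13.1 h → k = ln 2 / 13.1 = 0.05291 h⁻¹ = 1.270 d⁻¹.
27.20·exp(−k·t) = 15 → t = ln(27.20/15)/k = 40500 s = 11.25 h.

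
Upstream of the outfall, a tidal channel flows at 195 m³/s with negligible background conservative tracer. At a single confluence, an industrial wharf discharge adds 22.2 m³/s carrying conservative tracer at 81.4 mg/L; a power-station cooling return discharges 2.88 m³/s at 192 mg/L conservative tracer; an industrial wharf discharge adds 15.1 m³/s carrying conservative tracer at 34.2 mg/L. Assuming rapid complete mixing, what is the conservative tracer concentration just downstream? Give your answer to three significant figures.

12.2 mg/L

Mass balance: C = (195.0·0 + 22.20·81.40 + 2.880·192.0 + 15.10·34.20) / 235.2 = 2876/235.2 = 12.23 mg/L.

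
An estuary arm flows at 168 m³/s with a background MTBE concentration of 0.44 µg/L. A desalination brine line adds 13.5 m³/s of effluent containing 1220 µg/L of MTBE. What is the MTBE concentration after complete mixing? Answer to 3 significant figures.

91.2 µg/L

Mass balance: C = (168.0·0.4400 + 13.50·1220) / 181.5 = 16540/181.5 = 91.15 µg/L.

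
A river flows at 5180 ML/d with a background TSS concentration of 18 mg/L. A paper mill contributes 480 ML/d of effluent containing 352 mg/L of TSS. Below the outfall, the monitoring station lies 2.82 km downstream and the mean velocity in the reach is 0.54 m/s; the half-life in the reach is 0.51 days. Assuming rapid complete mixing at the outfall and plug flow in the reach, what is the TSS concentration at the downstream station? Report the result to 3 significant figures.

42.7 mg/L

Conservation of mass: C = (5180·18.00 + 480.0·352.0) / 5660 = 262200/5660 = 46.33 mg/L.
Travel time t = 2.82·1000 / 0.54 = 5222 s = 1.451 h.
Half-life 0.51 d → k = ln 2 / 0.51 = 1.359 d⁻¹.
Applying C = C₀e^(−kt): 46.33 × 0.9211 = 42.67 mg/L.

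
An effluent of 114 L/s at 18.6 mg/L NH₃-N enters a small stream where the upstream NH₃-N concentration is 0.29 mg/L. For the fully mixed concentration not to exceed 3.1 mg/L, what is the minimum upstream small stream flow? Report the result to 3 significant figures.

Set C_mix = 3.1: (Q·0.2900 + 114.0·18.60) / (Q + 114.0) = 3.1
→ Q = 114.0·(18.60 − 3.1)/(3.1 − 0.2900) = 628.8 L/s.

629 L/s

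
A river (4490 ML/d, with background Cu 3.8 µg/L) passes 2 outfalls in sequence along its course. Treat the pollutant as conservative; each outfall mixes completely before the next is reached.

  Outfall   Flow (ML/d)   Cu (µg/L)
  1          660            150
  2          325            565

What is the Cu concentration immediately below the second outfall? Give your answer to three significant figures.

54.7 µg/L

Below outfall 1: Q → 5150 ML/d, C = (4490·3.800 + 660.0·150.0)/5150 = 22.54 µg/L.
Below outfall 2: Q → 5475 ML/d, C = (5150·22.54 + 325.0·565.0)/5475 = 54.74 µg/L.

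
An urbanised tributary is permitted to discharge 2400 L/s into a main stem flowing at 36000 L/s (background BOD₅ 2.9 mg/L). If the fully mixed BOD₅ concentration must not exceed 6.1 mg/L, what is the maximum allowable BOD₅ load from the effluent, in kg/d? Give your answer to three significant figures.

Mass balance at the limit: 36000·2.900 + 2400·Cₑ = 38400·6.1 → Cₑ = 54.10 mg/L.
2400 L/s = 2.400 m³/s. Load = 2.400 m³/s × 54.10 g/m³ × 86 400 s/d = 11220 kg/d.

11200 kg/d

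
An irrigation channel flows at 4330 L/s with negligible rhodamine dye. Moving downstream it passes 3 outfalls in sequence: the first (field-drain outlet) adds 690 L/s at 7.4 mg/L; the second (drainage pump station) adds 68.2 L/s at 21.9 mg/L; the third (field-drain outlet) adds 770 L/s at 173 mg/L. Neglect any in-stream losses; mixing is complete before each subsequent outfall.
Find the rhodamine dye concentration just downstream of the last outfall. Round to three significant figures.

Below outfall 1: Q → 5020 L/s, C = (4330·0 + 690.0·7.400)/5020 = 1.017 mg/L.
Below outfall 2: Q → 5088 L/s, C = (5020·1.017 + 68.20·21.90)/5088 = 1.297 mg/L.
Below outfall 3: Q → 5858 L/s, C = (5088·1.297 + 770.0·173.0)/5858 = 23.87 mg/L.

23.9 mg/L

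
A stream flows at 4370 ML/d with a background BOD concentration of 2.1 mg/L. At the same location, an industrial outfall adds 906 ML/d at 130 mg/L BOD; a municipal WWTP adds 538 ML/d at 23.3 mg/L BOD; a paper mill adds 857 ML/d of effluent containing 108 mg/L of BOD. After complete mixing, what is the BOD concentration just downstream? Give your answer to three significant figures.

34.8 mg/L

After mixing, C = (4370·2.100 + 906.0·130.0 + 538.0·23.30 + 857.0·108.0) / 6671 = 232000/6671 = 34.78 mg/L.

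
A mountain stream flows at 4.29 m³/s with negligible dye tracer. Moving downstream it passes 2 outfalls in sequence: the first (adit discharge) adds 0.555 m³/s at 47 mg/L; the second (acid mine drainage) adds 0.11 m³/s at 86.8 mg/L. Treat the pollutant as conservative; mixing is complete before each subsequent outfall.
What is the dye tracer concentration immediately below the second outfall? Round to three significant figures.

Outfall 1: combined Q = 4.845 m³/s; C = (4.290·0 + 0.5550·47.00)/4.845 = 5.384 mg/L.
Outfall 2: combined Q = 4.955 m³/s; C = (4.845·5.384 + 0.1100·86.80)/4.955 = 7.191 mg/L.

7.19 mg/L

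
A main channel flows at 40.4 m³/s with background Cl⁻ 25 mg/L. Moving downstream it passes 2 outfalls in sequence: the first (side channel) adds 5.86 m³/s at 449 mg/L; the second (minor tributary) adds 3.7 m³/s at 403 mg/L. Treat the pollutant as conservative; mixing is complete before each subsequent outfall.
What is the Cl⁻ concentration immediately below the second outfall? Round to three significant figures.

103 mg/L

Outfall 1: combined Q = 46.26 m³/s; C = (40.40·25.00 + 5.860·449.0)/46.26 = 78.71 mg/L.
Outfall 2: combined Q = 49.96 m³/s; C = (46.26·78.71 + 3.700·403.0)/49.96 = 102.7 mg/L.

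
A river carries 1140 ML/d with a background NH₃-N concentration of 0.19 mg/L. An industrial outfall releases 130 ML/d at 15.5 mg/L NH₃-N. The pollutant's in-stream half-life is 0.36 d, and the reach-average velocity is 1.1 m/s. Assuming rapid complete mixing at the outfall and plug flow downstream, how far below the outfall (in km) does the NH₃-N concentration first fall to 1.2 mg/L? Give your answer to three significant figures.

Mixed concentration C = ΣQC/ΣQ = (1140·0.1900 + 130.0·15.50) / 1270 = 2232/1270 = 1.757 mg/L.
Half-life 0.36 d → k = ln 2 / 0.36 = 1.925 d⁻¹.
Set 1.757·exp(−k·t) = 1.2 → t = ln(1.757/1.2)/k = 17110 s = 4.754 h.
Distance = v·t = 1.1·17110 = 18830 m = 18.83 km.

18.8 km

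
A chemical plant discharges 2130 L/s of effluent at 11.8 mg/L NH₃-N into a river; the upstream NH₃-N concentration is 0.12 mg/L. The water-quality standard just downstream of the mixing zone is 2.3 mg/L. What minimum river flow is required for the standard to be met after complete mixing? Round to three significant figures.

9280 L/s

Set C_mix = 2.3: (Q·0.1200 + 2130·11.80) / (Q + 2130) = 2.3
→ Q = 2130·(11.80 − 2.3)/(2.3 − 0.1200) = 9282 L/s.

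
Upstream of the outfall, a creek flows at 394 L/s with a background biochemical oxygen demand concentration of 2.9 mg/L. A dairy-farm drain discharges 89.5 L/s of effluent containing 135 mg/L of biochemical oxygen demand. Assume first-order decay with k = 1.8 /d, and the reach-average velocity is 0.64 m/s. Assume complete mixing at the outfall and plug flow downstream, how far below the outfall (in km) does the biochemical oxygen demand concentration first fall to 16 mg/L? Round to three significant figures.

After mixing, C = (394.0·2.900 + 89.50·135.0) / 483.5 = 13230/483.5 = 27.35 mg/L.
Set 27.35·exp(−k·t) = 16 → t = ln(27.35/16)/k = 25740 s = 7.150 h.
Distance = v·t = 0.64·25740 = 16470 m = 16.47 km.

16.5 km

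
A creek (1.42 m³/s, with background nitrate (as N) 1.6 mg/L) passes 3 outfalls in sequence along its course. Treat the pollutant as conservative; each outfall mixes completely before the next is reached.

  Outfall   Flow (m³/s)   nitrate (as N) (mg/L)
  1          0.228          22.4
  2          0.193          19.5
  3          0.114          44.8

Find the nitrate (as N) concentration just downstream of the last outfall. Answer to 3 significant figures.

8.31 mg/L

After outfall 1: Q = 1.420 + 0.2280 = 1.648 m³/s; C = (1.420·1.600 + 0.2280·22.40)/1.648 = 4.478 mg/L.
After outfall 2: Q = 1.648 + 0.1930 = 1.841 m³/s; C = (1.648·4.478 + 0.1930·19.50)/1.841 = 6.053 mg/L.
After outfall 3: Q = 1.841 + 0.1140 = 1.955 m³/s; C = (1.841·6.053 + 0.1140·44.80)/1.955 = 8.312 mg/L.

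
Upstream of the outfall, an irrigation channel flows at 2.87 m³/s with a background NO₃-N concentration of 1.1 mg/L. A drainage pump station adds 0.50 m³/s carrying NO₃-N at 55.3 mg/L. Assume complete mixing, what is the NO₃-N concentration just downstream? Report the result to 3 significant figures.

9.14 mg/L

Mixed concentration C = ΣQC/ΣQ = (2.870·1.100 + 0.5000·55.30) / 3.370 = 30.81/3.370 = 9.142 mg/L.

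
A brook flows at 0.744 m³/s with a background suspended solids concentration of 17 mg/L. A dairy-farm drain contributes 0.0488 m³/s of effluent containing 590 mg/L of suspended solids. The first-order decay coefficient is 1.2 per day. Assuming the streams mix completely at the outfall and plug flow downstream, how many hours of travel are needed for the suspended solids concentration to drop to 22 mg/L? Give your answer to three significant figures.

Flow-weighted average: C = (0.7440·17.00 + 0.04880·590.0) / 0.7928 = 41.44/0.7928 = 52.27 mg/L.
52.27·exp(−k·t) = 22 → t = ln(52.27/22)/k = 62310 s = 17.31 h.

17.3 h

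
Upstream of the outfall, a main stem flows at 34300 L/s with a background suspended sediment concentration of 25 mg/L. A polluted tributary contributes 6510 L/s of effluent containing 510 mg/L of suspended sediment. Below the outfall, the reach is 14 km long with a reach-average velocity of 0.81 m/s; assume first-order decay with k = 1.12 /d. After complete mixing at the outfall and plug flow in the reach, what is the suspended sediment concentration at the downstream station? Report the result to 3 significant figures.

81.8 mg/L

Flow-weighted average: C = (34300·25.00 + 6510·510.0) / 40810 = 4178000/40810 = 102.4 mg/L.
Travel time t = 14·1000 / 0.81 = 17280 s = 4.801 h.
Applying C = C₀e^(−kt): 102.4 × 0.7993 = 81.82 mg/L.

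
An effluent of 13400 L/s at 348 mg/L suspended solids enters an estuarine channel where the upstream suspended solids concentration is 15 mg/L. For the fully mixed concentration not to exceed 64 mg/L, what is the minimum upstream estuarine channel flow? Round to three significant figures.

Set C_mix = 64: (Q·15.00 + 13400·348.0) / (Q + 13400) = 64
→ Q = 13400·(348.0 − 64)/(64 − 15.00) = 77670 L/s.

77700 L/s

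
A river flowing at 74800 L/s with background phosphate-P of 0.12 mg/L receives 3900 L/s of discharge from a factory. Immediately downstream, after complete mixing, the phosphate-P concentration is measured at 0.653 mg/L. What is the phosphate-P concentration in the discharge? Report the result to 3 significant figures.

10.9 mg/L

Mass balance: 74800·0.1200 + 3900·Cₑ = 78700·0.6530
→ Cₑ = (78700·0.6530 − 74800·0.1200) / 3900 = 10.88 mg/L.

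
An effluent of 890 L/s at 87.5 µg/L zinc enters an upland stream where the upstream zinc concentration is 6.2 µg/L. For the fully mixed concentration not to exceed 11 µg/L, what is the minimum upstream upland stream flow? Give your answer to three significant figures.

Set C_mix = 11: (Q·6.200 + 890.0·87.50) / (Q + 890.0) = 11
→ Q = 890.0·(87.50 − 11)/(11 − 6.200) = 14180 L/s.

14200 L/s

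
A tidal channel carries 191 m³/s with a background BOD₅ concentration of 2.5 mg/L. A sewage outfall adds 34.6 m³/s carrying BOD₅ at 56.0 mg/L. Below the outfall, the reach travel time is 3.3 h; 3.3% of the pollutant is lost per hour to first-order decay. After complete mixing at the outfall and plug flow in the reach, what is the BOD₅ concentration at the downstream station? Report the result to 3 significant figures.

9.58 mg/L

Flow-weighted average: C = (191.0·2.500 + 34.60·56.00) / 225.6 = 2415/225.6 = 10.71 mg/L.
3.3%/h lost → k = −ln(1 − 0.033) = 0.03356 h⁻¹.
Decay over the reach: 10.71·exp(−kt) = 10.71·0.8952 = 9.583 mg/L.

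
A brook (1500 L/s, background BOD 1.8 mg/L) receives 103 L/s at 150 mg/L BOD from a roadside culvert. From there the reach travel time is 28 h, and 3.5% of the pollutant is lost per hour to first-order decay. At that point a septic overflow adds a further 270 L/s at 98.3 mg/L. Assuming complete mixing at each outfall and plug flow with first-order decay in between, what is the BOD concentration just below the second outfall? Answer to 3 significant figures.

Mixed concentration C = ΣQC/ΣQ = (1500·1.800 + 103.0·150.0) / 1603 = 18150/1603 = 11.32 mg/L; combined flow 1603 L/s.
3.5%/h lost → k = −ln(1 − 0.035) = 0.03563 h⁻¹.
After decay, C = 11.32 × e^(−kt) = 11.32 × 0.3688 = 4.175 mg/L.
At the second outfall, C = (1603·4.175 + 270.0·98.30) / (1603 + 270.0) = 17.74 mg/L.

17.7 mg/L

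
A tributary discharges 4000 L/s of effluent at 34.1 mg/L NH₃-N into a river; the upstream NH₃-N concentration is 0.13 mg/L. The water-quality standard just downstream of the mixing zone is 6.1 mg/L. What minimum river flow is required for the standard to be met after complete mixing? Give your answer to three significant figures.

Set C_mix = 6.1: (Q·0.1300 + 4000·34.10) / (Q + 4000) = 6.1
→ Q = 4000·(34.10 − 6.1)/(6.1 − 0.1300) = 18760 L/s.

18800 L/s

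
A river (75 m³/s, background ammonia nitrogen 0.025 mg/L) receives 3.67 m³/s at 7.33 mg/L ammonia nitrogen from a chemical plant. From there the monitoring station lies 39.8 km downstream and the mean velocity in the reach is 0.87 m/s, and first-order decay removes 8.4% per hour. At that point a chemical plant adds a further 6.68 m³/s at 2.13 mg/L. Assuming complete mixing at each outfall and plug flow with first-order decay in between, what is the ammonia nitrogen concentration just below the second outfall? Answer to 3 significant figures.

0.277 mg/L

Conservation of mass: C = (75.00·0.02500 + 3.670·7.330) / 78.67 = 28.78/78.67 = 0.3658 mg/L; combined flow 78.67 m³/s.
Travel time t = 39.8·1000 / 0.87 = 45750 s = 12.71 h.
8.4%/h lost → k = −ln(1 − 0.084) = 0.08774 h⁻¹.
Applying C = C₀e^(−kt): 0.3658 × 0.3279 = 0.1200 mg/L.
At the second outfall, C = (78.67·0.1200 + 6.680·2.130) / (78.67 + 6.680) = 0.2773 mg/L.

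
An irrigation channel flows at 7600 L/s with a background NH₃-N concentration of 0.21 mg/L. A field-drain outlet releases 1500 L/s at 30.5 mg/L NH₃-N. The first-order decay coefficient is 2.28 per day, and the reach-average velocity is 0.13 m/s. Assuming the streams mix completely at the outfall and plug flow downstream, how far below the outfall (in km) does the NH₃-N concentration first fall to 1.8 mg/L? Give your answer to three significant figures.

5.23 km

After mixing, C = (7600·0.2100 + 1500·30.50) / 9100 = 47350/9100 = 5.203 mg/L.
Set 5.203·exp(−k·t) = 1.8 → t = ln(5.203/1.8)/k = 40220 s = 11.17 h.
Distance = v·t = 0.13·40220 = 5229 m = 5.229 km.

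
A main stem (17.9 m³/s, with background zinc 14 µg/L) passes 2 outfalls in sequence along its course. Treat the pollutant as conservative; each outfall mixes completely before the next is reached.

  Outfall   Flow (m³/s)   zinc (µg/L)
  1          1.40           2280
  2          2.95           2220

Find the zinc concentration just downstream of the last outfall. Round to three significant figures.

449 µg/L

Below outfall 1: Q → 19.30 m³/s, C = (17.90·14.00 + 1.400·2280)/19.30 = 178.4 µg/L.
Below outfall 2: Q → 22.25 m³/s, C = (19.30·178.4 + 2.950·2220)/22.25 = 449.1 µg/L.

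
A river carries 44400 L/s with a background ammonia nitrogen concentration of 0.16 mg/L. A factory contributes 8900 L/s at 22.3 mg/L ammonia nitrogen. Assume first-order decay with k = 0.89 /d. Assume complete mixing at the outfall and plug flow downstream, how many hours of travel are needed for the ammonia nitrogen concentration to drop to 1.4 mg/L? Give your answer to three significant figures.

27.3 h

Flow-weighted average: C = (44400·0.1600 + 8900·22.30) / 53300 = 205600/53300 = 3.857 mg/L.
3.857·exp(−k·t) = 1.4 → t = ln(3.857/1.4)/k = 98380 s = 27.33 h.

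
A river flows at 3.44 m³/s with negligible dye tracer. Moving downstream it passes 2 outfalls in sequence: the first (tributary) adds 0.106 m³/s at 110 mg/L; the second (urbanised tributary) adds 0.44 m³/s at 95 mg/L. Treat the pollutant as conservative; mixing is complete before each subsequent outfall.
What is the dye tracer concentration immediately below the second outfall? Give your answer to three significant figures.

After outfall 1: Q = 3.440 + 0.1060 = 3.546 m³/s; C = (3.440·0 + 0.1060·110.0)/3.546 = 3.288 mg/L.
After outfall 2: Q = 3.546 + 0.4400 = 3.986 m³/s; C = (3.546·3.288 + 0.4400·95.00)/3.986 = 13.41 mg/L.

13.4 mg/L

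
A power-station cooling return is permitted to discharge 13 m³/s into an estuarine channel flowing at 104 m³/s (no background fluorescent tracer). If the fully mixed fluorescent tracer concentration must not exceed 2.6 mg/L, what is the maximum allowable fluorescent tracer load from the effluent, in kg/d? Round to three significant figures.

Mass balance at the limit: 104.0·0 + 13.00·Cₑ = 117.0·2.6 → Cₑ = 23.40 mg/L.
Load = 13.00 m³/s × 23.40 g/m³ × 86 400 s/d = 26280 kg/d.

26300 kg/d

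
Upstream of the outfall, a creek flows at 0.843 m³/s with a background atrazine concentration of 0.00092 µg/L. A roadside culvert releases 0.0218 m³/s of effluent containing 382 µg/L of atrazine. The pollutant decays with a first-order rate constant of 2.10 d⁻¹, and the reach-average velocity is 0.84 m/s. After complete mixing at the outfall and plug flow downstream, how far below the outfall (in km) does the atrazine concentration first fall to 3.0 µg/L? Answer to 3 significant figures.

Mixed concentration C = ΣQC/ΣQ = (0.8430·0.0009200 + 0.02180·382.0) / 0.8648 = 8.328/0.8648 = 9.630 µg/L.
Set 9.630·exp(−k·t) = 3.0 → t = ln(9.630/3.0)/k = 47990 s = 13.33 h.
Distance = v·t = 0.84·47990 = 40310 m = 40.31 km.

40.3 km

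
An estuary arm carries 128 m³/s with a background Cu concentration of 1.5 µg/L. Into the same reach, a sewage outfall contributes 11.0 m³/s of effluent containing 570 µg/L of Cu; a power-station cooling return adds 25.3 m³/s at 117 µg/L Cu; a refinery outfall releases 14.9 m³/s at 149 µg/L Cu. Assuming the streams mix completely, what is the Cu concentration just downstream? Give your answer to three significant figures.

65.0 µg/L

Mass balance: C = (128.0·1.500 + 11.00·570.0 + 25.30·117.0 + 14.90·149.0) / 179.2 = 11640/179.2 = 64.97 µg/L.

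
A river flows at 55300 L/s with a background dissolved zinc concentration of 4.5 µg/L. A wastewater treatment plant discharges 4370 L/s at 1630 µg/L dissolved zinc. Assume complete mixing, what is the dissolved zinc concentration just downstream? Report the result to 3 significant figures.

Mixed concentration C = ΣQC/ΣQ = (55300·4.500 + 4370·1630) / 59670 = 7372000/59670 = 123.5 µg/L.

124 µg/L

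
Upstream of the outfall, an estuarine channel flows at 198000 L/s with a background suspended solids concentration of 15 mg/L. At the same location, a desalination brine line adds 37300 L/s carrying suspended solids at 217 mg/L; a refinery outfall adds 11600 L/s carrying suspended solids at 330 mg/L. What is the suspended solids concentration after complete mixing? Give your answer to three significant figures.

Flow-weighted average: C = (198000·15.00 + 37300·217.0 + 11600·330.0) / 246900 = 14890000/246900 = 60.32 mg/L.

60.3 mg/L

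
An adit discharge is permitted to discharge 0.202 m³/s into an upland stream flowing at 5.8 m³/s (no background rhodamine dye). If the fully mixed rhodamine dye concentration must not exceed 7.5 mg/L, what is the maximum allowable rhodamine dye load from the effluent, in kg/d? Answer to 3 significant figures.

Mass balance at the limit: 5.800·0 + 0.2020·Cₑ = 6.002·7.5 → Cₑ = 222.8 mg/L.
Load = 0.2020 m³/s × 222.8 g/m³ × 86 400 s/d = 3889 kg/d.

3890 kg/d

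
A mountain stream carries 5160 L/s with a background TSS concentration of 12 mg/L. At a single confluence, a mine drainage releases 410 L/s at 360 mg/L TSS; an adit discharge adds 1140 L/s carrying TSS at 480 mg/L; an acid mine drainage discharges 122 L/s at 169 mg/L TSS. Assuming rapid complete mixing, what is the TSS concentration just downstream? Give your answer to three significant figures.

114 mg/L

Mixed concentration C = ΣQC/ΣQ = (5160·12.00 + 410.0·360.0 + 1140·480.0 + 122.0·169.0) / 6832 = 777300/6832 = 113.8 mg/L.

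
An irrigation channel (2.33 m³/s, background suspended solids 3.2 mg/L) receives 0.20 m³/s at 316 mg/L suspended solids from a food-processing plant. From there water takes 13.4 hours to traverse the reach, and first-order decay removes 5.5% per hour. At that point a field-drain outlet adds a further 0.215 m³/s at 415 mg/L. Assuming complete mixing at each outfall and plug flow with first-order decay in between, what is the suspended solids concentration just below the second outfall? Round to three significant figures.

44.6 mg/L

Conservation of mass: C = (2.330·3.200 + 0.2000·316.0) / 2.530 = 70.66/2.530 = 27.93 mg/L; combined flow 2.530 m³/s.
5.5%/h lost → k = −ln(1 − 0.055) = 0.05657 h⁻¹.
Decay over the reach: 27.93·exp(−kt) = 27.93·0.4686 = 13.09 mg/L.
Second outfall: C = (2.530·13.09 + 0.2150·415.0)/2.745 = 44.57 mg/L.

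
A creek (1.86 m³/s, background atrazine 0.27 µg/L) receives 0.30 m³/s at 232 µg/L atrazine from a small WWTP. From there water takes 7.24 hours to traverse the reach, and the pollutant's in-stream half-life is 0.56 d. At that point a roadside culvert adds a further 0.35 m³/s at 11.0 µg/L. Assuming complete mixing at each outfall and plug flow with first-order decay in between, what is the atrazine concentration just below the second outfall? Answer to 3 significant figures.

20.8 µg/L

Flow-weighted average: C = (1.860·0.2700 + 0.3000·232.0) / 2.160 = 70.10/2.160 = 32.45 µg/L; combined flow 2.160 m³/s.
Half-life 0.56 d → k = ln 2 / 0.56 = 1.238 d⁻¹.
After decay, C = 32.45 × e^(−kt) = 32.45 × 0.6884 = 22.34 µg/L.
At the second outfall, C = (2.160·22.34 + 0.3500·11.00) / (2.160 + 0.3500) = 20.76 µg/L.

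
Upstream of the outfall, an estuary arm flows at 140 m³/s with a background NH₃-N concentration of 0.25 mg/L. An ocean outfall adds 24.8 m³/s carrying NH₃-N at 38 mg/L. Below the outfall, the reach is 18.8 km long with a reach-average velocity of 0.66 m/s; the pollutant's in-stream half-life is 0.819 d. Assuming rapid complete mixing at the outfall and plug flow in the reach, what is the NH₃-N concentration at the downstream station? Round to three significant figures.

Conservation of mass: C = (140.0·0.2500 + 24.80·38.00) / 164.8 = 977.4/164.8 = 5.931 mg/L.
Travel time t = 18.8·1000 / 0.66 = 28480 s = 7.912 h.
Half-life 0.819 d → k = ln 2 / 0.819 = 0.8463 d⁻¹.
Decay over the reach: 5.931·exp(−kt) = 5.931·0.7565 = 4.487 mg/L.

4.49 mg/L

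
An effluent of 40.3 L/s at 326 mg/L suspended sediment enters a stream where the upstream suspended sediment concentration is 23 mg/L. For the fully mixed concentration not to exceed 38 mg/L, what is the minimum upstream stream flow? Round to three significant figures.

Set C_mix = 38: (Q·23.00 + 40.30·326.0) / (Q + 40.30) = 38
→ Q = 40.30·(326.0 − 38)/(38 − 23.00) = 773.8 L/s.

774 L/s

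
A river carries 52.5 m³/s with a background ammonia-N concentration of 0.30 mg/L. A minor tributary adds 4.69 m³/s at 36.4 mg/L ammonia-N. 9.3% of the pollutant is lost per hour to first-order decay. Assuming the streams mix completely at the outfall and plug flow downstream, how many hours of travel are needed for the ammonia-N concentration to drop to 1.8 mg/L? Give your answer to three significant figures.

6.09 h

Mass balance: C = (52.50·0.3000 + 4.690·36.40) / 57.19 = 186.5/57.19 = 3.260 mg/L.
9.3%/h lost → k = −ln(1 − 0.093) = 0.09761 h⁻¹.
3.260·exp(−k·t) = 1.8 → t = ln(3.260/1.8)/k = 21910 s = 6.086 h.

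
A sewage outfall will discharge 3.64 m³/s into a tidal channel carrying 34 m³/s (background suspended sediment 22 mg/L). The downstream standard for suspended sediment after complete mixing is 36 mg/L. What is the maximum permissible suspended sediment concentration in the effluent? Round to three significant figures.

167 mg/L

At the limit, (Qr·Cr + Qe·Cₑ)/(Qr + Qe) = 36:
Cₑ = (37.64·36 − 34.00·22.00) / 3.640 = 166.8 mg/L.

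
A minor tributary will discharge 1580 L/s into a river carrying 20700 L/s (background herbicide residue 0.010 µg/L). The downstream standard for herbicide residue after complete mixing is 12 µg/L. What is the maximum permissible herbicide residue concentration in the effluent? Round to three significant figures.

At the limit, (Qr·Cr + Qe·Cₑ)/(Qr + Qe) = 12:
Cₑ = (22280·12 − 20700·0.01000) / 1580 = 169.1 µg/L.

169 µg/L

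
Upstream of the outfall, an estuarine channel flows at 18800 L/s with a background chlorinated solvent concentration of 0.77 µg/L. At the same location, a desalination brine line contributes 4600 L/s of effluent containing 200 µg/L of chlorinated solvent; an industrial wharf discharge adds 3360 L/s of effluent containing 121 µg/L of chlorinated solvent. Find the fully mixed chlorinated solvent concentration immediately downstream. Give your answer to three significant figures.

After mixing, C = (18800·0.7700 + 4600·200.0 + 3360·121.0) / 26760 = 1341000/26760 = 50.11 µg/L.

50.1 µg/L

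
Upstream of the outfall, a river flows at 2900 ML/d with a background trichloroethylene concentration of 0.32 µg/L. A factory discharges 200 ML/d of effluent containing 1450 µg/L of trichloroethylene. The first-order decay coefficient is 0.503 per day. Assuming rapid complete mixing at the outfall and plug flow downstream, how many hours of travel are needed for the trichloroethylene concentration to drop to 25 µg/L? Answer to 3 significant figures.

63.1 h

Mixed concentration C = ΣQC/ΣQ = (2900·0.3200 + 200.0·1450) / 3100 = 290900/3100 = 93.85 µg/L.
93.85·exp(−k·t) = 25 → t = ln(93.85/25)/k = 227200 s = 63.12 h.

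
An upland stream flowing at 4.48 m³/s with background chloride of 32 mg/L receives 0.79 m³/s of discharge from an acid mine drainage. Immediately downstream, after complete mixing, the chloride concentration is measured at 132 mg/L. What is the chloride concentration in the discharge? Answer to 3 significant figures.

Mass balance: 4.480·32.00 + 0.7900·Cₑ = 5.270·132.0
→ Cₑ = (5.270·132.0 − 4.480·32.00) / 0.7900 = 699.1 mg/L.

699 mg/L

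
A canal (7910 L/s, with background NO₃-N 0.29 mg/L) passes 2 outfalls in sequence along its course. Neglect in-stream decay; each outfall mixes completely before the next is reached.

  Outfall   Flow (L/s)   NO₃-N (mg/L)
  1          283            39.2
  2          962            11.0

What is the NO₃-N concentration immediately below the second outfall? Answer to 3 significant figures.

Outfall 1: combined Q = 8193 L/s; C = (7910·0.2900 + 283.0·39.20)/8193 = 1.634 mg/L.
Outfall 2: combined Q = 9155 L/s; C = (8193·1.634 + 962.0·11.00)/9155 = 2.618 mg/L.

2.62 mg/L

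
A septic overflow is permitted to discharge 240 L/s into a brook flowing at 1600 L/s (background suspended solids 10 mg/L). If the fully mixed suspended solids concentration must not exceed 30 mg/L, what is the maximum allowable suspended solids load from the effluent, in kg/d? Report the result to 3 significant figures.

3390 kg/d

Mass balance at the limit: 1600·10.00 + 240.0·Cₑ = 1840·30 → Cₑ = 163.3 mg/L.
240.0 L/s = 0.2400 m³/s. Load = 0.2400 m³/s × 163.3 g/m³ × 86 400 s/d = 3387 kg/d.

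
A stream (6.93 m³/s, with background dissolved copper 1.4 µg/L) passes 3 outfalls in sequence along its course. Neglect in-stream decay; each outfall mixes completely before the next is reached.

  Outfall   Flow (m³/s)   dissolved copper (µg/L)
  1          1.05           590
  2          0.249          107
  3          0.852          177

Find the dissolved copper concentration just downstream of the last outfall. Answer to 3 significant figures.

After outfall 1: Q = 6.930 + 1.050 = 7.980 m³/s; C = (6.930·1.400 + 1.050·590.0)/7.980 = 78.85 µg/L.
After outfall 2: Q = 7.980 + 0.2490 = 8.229 m³/s; C = (7.980·78.85 + 0.2490·107.0)/8.229 = 79.70 µg/L.
After outfall 3: Q = 8.229 + 0.8520 = 9.081 m³/s; C = (8.229·79.70 + 0.8520·177.0)/9.081 = 88.83 µg/L.

88.8 µg/L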